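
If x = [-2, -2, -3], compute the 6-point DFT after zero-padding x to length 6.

Original 3-point DFT: [-7, 0.5000-0.8660i, 0.5000+0.8660i]
Zero-padded 6-point DFT provides frequency interpolation.

DFT_6([x, 0, ...]) = [-7, -1.5000+4.3301i, 0.5000-0.8660i, -3, 0.5000+0.8660i, -1.5000-4.3301i]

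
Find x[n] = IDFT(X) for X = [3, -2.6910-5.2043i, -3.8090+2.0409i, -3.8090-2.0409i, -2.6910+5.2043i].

x[n] = (1/5) Σ(k=0 to 4) X[k] · e^(2πikn/5)

Computing each x[n]:
x[0] = -2
x[1] = 3
x[2] = 3
x[3] = -1
x[4] = 0

x = [-2, 3, 3, -1, 0]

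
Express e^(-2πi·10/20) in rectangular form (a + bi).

ω_20^10 = e^(-2πi·10/20)
= cos(-2π·10/20) + i·sin(-2π·10/20)
= cos(-20π/20) + i·sin(-20π/20)

ω_20^10 = cos(-20π/20) + i·sin(-20π/20) = -1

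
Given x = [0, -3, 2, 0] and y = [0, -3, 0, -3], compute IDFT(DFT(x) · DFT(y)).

(x ⊛ y)[n] = Σ(m=0 to 3) x[m] · y[(n-m) mod 4]

Computing each output sample:
(x ⊛ y)[0] = 9
(x ⊛ y)[1] = -6
(x ⊛ y)[2] = 9
(x ⊛ y)[3] = -6

x ⊛ y = [9, -6, 9, -6]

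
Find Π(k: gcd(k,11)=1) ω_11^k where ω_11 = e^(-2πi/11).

The primitive 11th roots of unity are ω_11^k for k coprime to 11: k ∈ {1, 2, 3, 4, 5, 6, 7, 8, 9, 10}
Their product equals the constant term of the cyclotomic polynomial Φ_11(x) up to sign.
For n ≥ 3, the product of all primitive nth roots of unity is 1. (For n=1 it is 1; for n=2 it is -1.)

1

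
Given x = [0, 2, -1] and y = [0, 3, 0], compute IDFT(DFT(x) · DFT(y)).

(x ⊛ y)[n] = Σ(m=0 to 2) x[m] · y[(n-m) mod 3]

Computing each output sample:
(x ⊛ y)[0] = -3
(x ⊛ y)[1] = 0
(x ⊛ y)[2] = 6

x ⊛ y = [-3, 0, 6]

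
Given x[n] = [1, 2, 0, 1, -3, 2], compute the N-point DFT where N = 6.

X[k] = Σ(n=0 to 5) x[n] · ω_6^(nk)
where ω_6 = e^(-2πi/6)

Computing each X[k]:
X[0] = 3
X[1] = 3.5000-2.5981i
X[2] = 1.5000+2.5981i
X[3] = -7
X[4] = 1.5000-2.5981i
X[5] = 3.5000+2.5981i

X = [3, 3.5000-2.5981i, 1.5000+2.5981i, -7, 1.5000-2.5981i, 3.5000+2.5981i]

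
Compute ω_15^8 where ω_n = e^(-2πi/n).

ω_15^8 = e^(-2πi·8/15)
= cos(-2π·8/15) + i·sin(-2π·8/15)
= cos(-16π/15) + i·sin(-16π/15)

ω_15^8 = cos(-16π/15) + i·sin(-16π/15) = -0.9781+0.2079i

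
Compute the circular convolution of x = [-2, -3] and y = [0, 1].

(x ⊛ y)[n] = Σ(m=0 to 1) x[m] · y[(n-m) mod 2]

Computing each output sample:
(x ⊛ y)[0] = -3
(x ⊛ y)[1] = -2

x ⊛ y = [-3, -2]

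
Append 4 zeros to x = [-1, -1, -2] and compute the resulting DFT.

Original 3-point DFT: [-4, 0.5000-0.8660i, 0.5000+0.8660i]
Zero-padded 7-point DFT provides frequency interpolation.

DFT_7([x, 0, ...]) = [-4, -1.1784+2.7317i, 1.0245+0.1072i, -1.3460-1.1298i, -1.3460+1.1298i, 1.0245-0.1072i, -1.1784-2.7317i]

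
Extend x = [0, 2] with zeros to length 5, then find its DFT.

Original 2-point DFT: [2, -2]
Zero-padded 5-point DFT provides frequency interpolation.

DFT_5([x, 0, ...]) = [2, 0.6180-1.9021i, -1.6180-1.1756i, -1.6180+1.1756i, 0.6180+1.9021i]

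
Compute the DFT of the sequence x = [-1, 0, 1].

X[k] = Σ(n=0 to 2) x[n] · ω_3^(nk)
where ω_3 = e^(-2πi/3)

Computing each X[k]:
X[0] = 0
X[1] = -1.5000+0.8660i
X[2] = -1.5000-0.8660i

X = [0, -1.5000+0.8660i, -1.5000-0.8660i]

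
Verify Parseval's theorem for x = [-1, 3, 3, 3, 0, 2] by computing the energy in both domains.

Time domain:
Σ|x[n]|² = |-1|² + |3|² + |3|² + |3|² + |0|² + |2|² = 32.0000

Frequency domain:
(1/6)Σ|X[k]|² = (1/6)(|10|² + |-3.0000-3.4641i|² + |-2.0000+1.7321i|² + |-6|² + |-2.0000-1.7321i|² + |-3.0000+3.4641i|²) = (1/6)·192.0000 = 32.0000

Both sides agree, confirming Parseval's theorem.

Σ|x[n]|² = (1/N)Σ|X[k]|² = 32.0000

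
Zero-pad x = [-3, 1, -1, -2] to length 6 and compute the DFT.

Original 4-point DFT: [-5, -2-3i, -3, -2+3i]
Zero-padded 6-point DFT provides frequency interpolation.

DFT_6([x, 0, ...]) = [-5, 0, -5.0000-1.7321i, -3, -5.0000+1.7321i, 0]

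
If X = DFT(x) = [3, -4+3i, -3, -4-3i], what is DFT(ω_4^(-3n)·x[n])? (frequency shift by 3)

Modulation property: DFT(ω_4^(-3n)·x[n]) = X[(k-3) mod 4], so circularly shift X by 3 positions.

X[k-3] = [-4+3i, -3, -4-3i, 3]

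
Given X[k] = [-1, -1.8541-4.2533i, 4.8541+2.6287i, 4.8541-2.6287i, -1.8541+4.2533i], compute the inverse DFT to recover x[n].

x[n] = (1/5) Σ(k=0 to 4) X[k] · e^(2πikn/5)

Computing each x[n]:
x[0] = 1
x[1] = -1
x[2] = 3
x[3] = -1
x[4] = -3

x = [1, -1, 3, -1, -3]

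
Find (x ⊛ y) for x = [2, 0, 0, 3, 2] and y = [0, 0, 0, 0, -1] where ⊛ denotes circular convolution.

(x ⊛ y)[n] = Σ(m=0 to 4) x[m] · y[(n-m) mod 5]

Computing each output sample:
(x ⊛ y)[0] = 0
(x ⊛ y)[1] = 0
(x ⊛ y)[2] = -3
(x ⊛ y)[3] = -2
(x ⊛ y)[4] = -2

x ⊛ y = [0, 0, -3, -2, -2]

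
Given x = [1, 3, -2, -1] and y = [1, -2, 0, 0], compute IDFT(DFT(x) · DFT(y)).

(x ⊛ y)[n] = Σ(m=0 to 3) x[m] · y[(n-m) mod 4]

Computing each output sample:
(x ⊛ y)[0] = 3
(x ⊛ y)[1] = 1
(x ⊛ y)[2] = -8
(x ⊛ y)[3] = 3

x ⊛ y = [3, 1, -8, 3]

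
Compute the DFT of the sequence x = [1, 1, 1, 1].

X[k] = Σ(n=0 to 3) x[n] · ω_4^(nk)
where ω_4 = e^(-2πi/4)

Computing each X[k]:
X[0] = 4
X[1] = 0
X[2] = 0
X[3] = 0

X = [4, 0, 0, 0]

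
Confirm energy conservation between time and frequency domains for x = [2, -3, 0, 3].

Time domain:
Σ|x[n]|² = |2|² + |-3|² + |0|² + |3|² = 22.0000

Frequency domain:
(1/4)Σ|X[k]|² = (1/4)(|2|² + |2+6i|² + |2|² + |2-6i|²) = (1/4)·88.0000 = 22.0000

Both sides agree, confirming Parseval's theorem.

Σ|x[n]|² = (1/N)Σ|X[k]|² = 22.0000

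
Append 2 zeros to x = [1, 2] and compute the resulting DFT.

Original 2-point DFT: [3, -1]
Zero-padded 4-point DFT provides frequency interpolation.

DFT_4([x, 0, ...]) = [3, 1-2i, -1, 1+2i]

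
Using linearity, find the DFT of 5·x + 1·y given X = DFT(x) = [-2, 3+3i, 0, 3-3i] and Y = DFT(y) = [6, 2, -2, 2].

By linearity: DFT(5x + 1y) = 5·DFT(x) + 1·DFT(y)
= 5·[-2, 3+3i, 0, 3-3i] + 1·[6, 2, -2, 2]

Computing element-wise:
Z[0] = 5·(-2) + 1·(6) = -4
Z[1] = 5·(3+3i) + 1·(2) = 17+15i
Z[2] = 5·(0) + 1·(-2) = -2
Z[3] = 5·(3-3i) + 1·(2) = 17-15i

DFT(5x + 1y) = 5·X + 1·Y = [-4, 17+15i, -2, 17-15i]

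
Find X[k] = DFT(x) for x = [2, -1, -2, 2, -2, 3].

X[k] = Σ(n=0 to 5) x[n] · ω_6^(nk)
where ω_6 = e^(-2πi/6)

Computing each X[k]:
X[0] = 2
X[1] = 3.0000+3.4641i
X[2] = 5.0000+3.4641i
X[3] = -6
X[4] = 5.0000-3.4641i
X[5] = 3.0000-3.4641i

X = [2, 3.0000+3.4641i, 5.0000+3.4641i, -6, 5.0000-3.4641i, 3.0000-3.4641i]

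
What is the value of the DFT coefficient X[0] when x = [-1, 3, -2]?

X[0] = Σ(n=0 to 2) x[n] · ω_3^0 = Σ x[n]
= (-1) + (3) + (-2)

X[0] = 0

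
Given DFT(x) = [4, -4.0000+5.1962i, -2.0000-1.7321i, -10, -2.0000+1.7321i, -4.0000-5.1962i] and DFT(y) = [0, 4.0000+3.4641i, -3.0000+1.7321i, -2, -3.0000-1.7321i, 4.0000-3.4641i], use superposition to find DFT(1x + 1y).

By linearity: DFT(1x + 1y) = 1·DFT(x) + 1·DFT(y)
= 1·[4, -4.0000+5.1962i, -2.0000-1.7321i, -10, -2.0000+1.7321i, -4.0000-5.1962i] + 1·[0, 4.0000+3.4641i, -3.0000+1.7321i, -2, -3.0000-1.7321i, 4.0000-3.4641i]

Computing element-wise:
Z[0] = 1·(4) + 1·(0) = 4
Z[1] = 1·(-4.0000+5.1962i) + 1·(4.0000+3.4641i) = 8.6603i
Z[2] = 1·(-2.0000-1.7321i) + 1·(-3.0000+1.7321i) = -5
Z[3] = 1·(-10) + 1·(-2) = -12
Z[4] = 1·(-2.0000+1.7321i) + 1·(-3.0000-1.7321i) = -5
Z[5] = 1·(-4.0000-5.1962i) + 1·(4.0000-3.4641i) = -8.6603i

DFT(1x + 1y) = 1·X + 1·Y = [4, 8.6603i, -5, -12, -5, -8.6603i]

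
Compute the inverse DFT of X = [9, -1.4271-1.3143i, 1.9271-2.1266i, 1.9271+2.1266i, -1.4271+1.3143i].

x[n] = (1/5) Σ(k=0 to 4) X[k] · e^(2πikn/5)

Computing each x[n]:
x[0] = 2
x[1] = 2
x[2] = 2
x[3] = 3
x[4] = 0

x = [2, 2, 2, 3, 0]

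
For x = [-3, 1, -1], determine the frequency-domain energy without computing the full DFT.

Parseval: Σ|x[n]|² = (1/N)Σ|X[k]|², so Σ|X[k]|² = N·Σ|x[n]|² = 3·11.0000

Σ|X[k]|² = N·Σ|x[n]|² = 3·11.0000 = 33.0000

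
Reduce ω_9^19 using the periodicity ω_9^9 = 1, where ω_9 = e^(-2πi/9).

Since ω_9^9 = 1, powers reduce modulo 9.
19 mod 9 = 1
So ω_9^19 = ω_9^1 = e^(-2πi·1/9)

ω_9^19 = ω_9^1 = 0.7660-0.6428i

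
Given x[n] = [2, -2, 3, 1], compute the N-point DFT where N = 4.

X[k] = Σ(n=0 to 3) x[n] · ω_4^(nk)
where ω_4 = e^(-2πi/4)

Computing each X[k]:
X[0] = 4
X[1] = -1+3i
X[2] = 6
X[3] = -1-3i

X = [4, -1+3i, 6, -1-3i]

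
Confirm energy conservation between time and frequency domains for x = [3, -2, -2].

Time domain:
Σ|x[n]|² = |3|² + |-2|² + |-2|² = 17.0000

Frequency domain:
(1/3)Σ|X[k]|² = (1/3)(|-1|² + |5|² + |5|²) = (1/3)·51.0000 = 17.0000

Both sides agree, confirming Parseval's theorem.

Σ|x[n]|² = (1/N)Σ|X[k]|² = 17.0000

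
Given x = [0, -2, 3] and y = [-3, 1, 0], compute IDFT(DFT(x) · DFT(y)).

(x ⊛ y)[n] = Σ(m=0 to 2) x[m] · y[(n-m) mod 3]

Computing each output sample:
(x ⊛ y)[0] = 3
(x ⊛ y)[1] = 6
(x ⊛ y)[2] = -11

x ⊛ y = [3, 6, -11]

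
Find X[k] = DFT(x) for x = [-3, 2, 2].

X[k] = Σ(n=0 to 2) x[n] · ω_3^(nk)
where ω_3 = e^(-2πi/3)

Computing each X[k]:
X[0] = 1
X[1] = -5
X[2] = -5

X = [1, -5, -5]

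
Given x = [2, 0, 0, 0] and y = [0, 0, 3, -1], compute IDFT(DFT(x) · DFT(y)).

(x ⊛ y)[n] = Σ(m=0 to 3) x[m] · y[(n-m) mod 4]

Computing each output sample:
(x ⊛ y)[0] = 0
(x ⊛ y)[1] = 0
(x ⊛ y)[2] = 6
(x ⊛ y)[3] = -2

x ⊛ y = [0, 0, 6, -2]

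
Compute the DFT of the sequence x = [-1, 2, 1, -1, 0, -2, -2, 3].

X[k] = Σ(n=0 to 7) x[n] · ω_8^(nk)
where ω_8 = e^(-2πi/8)

Computing each X[k]:
X[0] = 0
X[1] = 4.6569-3.0000i
X[2] = 2i
X[3] = -6.6569+3.0000i
X[4] = -4
X[5] = -6.6569-3.0000i
X[6] = -2i
X[7] = 4.6569+3.0000i

X = [0, 4.6569-3.0000i, 2i, -6.6569+3.0000i, -4, -6.6569-3.0000i, -2i, 4.6569+3.0000i]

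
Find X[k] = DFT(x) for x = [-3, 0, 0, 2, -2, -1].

X[k] = Σ(n=0 to 5) x[n] · ω_6^(nk)
where ω_6 = e^(-2πi/6)

Computing each X[k]:
X[0] = -4
X[1] = -4.5000-2.5981i
X[2] = 0.5000+0.8660i
X[3] = -6
X[4] = 0.5000-0.8660i
X[5] = -4.5000+2.5981i

X = [-4, -4.5000-2.5981i, 0.5000+0.8660i, -6, 0.5000-0.8660i, -4.5000+2.5981i]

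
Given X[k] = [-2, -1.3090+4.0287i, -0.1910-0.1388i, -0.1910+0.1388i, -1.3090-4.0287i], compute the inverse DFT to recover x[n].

x[n] = (1/5) Σ(k=0 to 4) X[k] · e^(2πikn/5)

Computing each x[n]:
x[0] = -1
x[1] = -2
x[2] = -1
x[3] = 1
x[4] = 1

x = [-1, -2, -1, 1, 1]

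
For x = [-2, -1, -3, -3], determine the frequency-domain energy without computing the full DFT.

Parseval: Σ|x[n]|² = (1/N)Σ|X[k]|², so Σ|X[k]|² = N·Σ|x[n]|² = 4·23.0000

Σ|X[k]|² = N·Σ|x[n]|² = 4·23.0000 = 92.0000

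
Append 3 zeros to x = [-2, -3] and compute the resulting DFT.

Original 2-point DFT: [-5, 1]
Zero-padded 5-point DFT provides frequency interpolation.

DFT_5([x, 0, ...]) = [-5, -2.9271+2.8532i, 0.4271+1.7634i, 0.4271-1.7634i, -2.9271-2.8532i]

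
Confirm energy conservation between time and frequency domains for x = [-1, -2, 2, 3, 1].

Time domain:
Σ|x[n]|² = |-1|² + |-2|² + |2|² + |3|² + |1|² = 19.0000

Frequency domain:
(1/5)Σ|X[k]|² = (1/5)(|3|² + |-5.3541+3.4410i|² + |1.3541+0.8123i|² + |1.3541-0.8123i|² + |-5.3541-3.4410i|²) = (1/5)·95.0000 = 19.0000

Both sides agree, confirming Parseval's theorem.

Σ|x[n]|² = (1/N)Σ|X[k]|² = 19.0000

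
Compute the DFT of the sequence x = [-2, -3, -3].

X[k] = Σ(n=0 to 2) x[n] · ω_3^(nk)
where ω_3 = e^(-2πi/3)

Computing each X[k]:
X[0] = -8
X[1] = 1
X[2] = 1

X = [-8, 1, 1]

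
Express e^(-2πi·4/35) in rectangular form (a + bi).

ω_35^4 = e^(-2πi·4/35)
= cos(-2π·4/35) + i·sin(-2π·4/35)
= cos(-8π/35) + i·sin(-8π/35)

ω_35^4 = cos(-8π/35) + i·sin(-8π/35) = 0.7531-0.6579i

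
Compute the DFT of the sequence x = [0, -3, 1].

X[k] = Σ(n=0 to 2) x[n] · ω_3^(nk)
where ω_3 = e^(-2πi/3)

Computing each X[k]:
X[0] = -2
X[1] = 1.0000+3.4641i
X[2] = 1.0000-3.4641i

X = [-2, 1.0000+3.4641i, 1.0000-3.4641i]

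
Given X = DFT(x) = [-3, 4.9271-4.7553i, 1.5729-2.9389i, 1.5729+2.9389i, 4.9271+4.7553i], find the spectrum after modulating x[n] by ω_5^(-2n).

Modulation property: DFT(ω_5^(-2n)·x[n]) = X[(k-2) mod 5], so circularly shift X by 2 positions.

X[k-2] = [1.5729+2.9389i, 4.9271+4.7553i, -3, 4.9271-4.7553i, 1.5729-2.9389i]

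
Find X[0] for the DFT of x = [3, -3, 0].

X[0] = Σ(n=0 to 2) x[n] · ω_3^0 = Σ x[n]
= (3) + (-3) + (0)

X[0] = 0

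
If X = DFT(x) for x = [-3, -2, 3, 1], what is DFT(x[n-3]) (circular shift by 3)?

Time shift by 3: X_shifted[k] = ω_4^(3k) · X[k]
Shifted x = [-2, 3, 1, -3]

DFT(x[n-3]) = [-1, -3-6i, -1, -3+6i]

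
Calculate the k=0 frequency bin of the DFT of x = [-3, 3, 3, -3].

X[0] = Σ(n=0 to 3) x[n] · ω_4^0 = Σ x[n]
= (-3) + (3) + (3) + (-3)

X[0] = 0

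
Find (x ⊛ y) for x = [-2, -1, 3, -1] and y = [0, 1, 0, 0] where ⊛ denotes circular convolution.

(x ⊛ y)[n] = Σ(m=0 to 3) x[m] · y[(n-m) mod 4]

Computing each output sample:
(x ⊛ y)[0] = -1
(x ⊛ y)[1] = -2
(x ⊛ y)[2] = -1
(x ⊛ y)[3] = 3

x ⊛ y = [-1, -2, -1, 3]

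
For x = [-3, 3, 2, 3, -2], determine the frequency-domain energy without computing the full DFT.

Parseval: Σ|x[n]|² = (1/N)Σ|X[k]|², so Σ|X[k]|² = N·Σ|x[n]|² = 5·35.0000

Σ|X[k]|² = N·Σ|x[n]|² = 5·35.0000 = 175.0000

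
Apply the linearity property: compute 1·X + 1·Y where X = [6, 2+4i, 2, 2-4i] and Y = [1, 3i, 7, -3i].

By linearity: DFT(1x + 1y) = 1·DFT(x) + 1·DFT(y)
= 1·[6, 2+4i, 2, 2-4i] + 1·[1, 3i, 7, -3i]

Computing element-wise:
Z[0] = 1·(6) + 1·(1) = 7
Z[1] = 1·(2+4i) + 1·(3i) = 2+7i
Z[2] = 1·(2) + 1·(7) = 9
Z[3] = 1·(2-4i) + 1·(-3i) = 2-7i

DFT(1x + 1y) = 1·X + 1·Y = [7, 2+7i, 9, 2-7i]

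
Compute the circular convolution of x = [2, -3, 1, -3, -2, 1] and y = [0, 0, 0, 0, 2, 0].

(x ⊛ y)[n] = Σ(m=0 to 5) x[m] · y[(n-m) mod 6]

Computing each output sample:
(x ⊛ y)[0] = 2
(x ⊛ y)[1] = -6
(x ⊛ y)[2] = -4
(x ⊛ y)[3] = 2
(x ⊛ y)[4] = 4
(x ⊛ y)[5] = -6

x ⊛ y = [2, -6, -4, 2, 4, -6]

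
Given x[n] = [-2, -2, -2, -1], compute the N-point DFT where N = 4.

X[k] = Σ(n=0 to 3) x[n] · ω_4^(nk)
where ω_4 = e^(-2πi/4)

Computing each X[k]:
X[0] = -7
X[1] = 1i
X[2] = -1
X[3] = -1i

X = [-7, 1i, -1, -1i]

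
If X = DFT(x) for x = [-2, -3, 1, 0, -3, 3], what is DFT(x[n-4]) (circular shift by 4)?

Time shift by 4: X_shifted[k] = ω_6^(4k) · X[k]
Shifted x = [1, 0, -3, 3, -2, -3]

DFT(x[n-4]) = [-4, -1.0000-1.7321i, 8.0000-3.4641i, -4, 8.0000+3.4641i, -1.0000+1.7321i]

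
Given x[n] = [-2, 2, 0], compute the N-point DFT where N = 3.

X[k] = Σ(n=0 to 2) x[n] · ω_3^(nk)
where ω_3 = e^(-2πi/3)

Computing each X[k]:
X[0] = 0
X[1] = -3.0000-1.7321i
X[2] = -3.0000+1.7321i

X = [0, -3.0000-1.7321i, -3.0000+1.7321i]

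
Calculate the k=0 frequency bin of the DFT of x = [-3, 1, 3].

X[0] = Σ(n=0 to 2) x[n] · ω_3^0 = Σ x[n]
= (-3) + (1) + (3)

X[0] = 1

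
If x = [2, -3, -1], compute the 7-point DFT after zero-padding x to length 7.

Original 3-point DFT: [-2, 4.0000+1.7321i, 4.0000-1.7321i]
Zero-padded 7-point DFT provides frequency interpolation.

DFT_7([x, 0, ...]) = [-2, 0.3521+3.3204i, 3.5685+2.4909i, 4.0794+0.5198i, 4.0794-0.5198i, 3.5685-2.4909i, 0.3521-3.3204i]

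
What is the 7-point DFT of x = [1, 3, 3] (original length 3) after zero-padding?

Original 3-point DFT: [7, -2, -2]
Zero-padded 7-point DFT provides frequency interpolation.

DFT_7([x, 0, ...]) = [7, 2.2029-5.2703i, -2.3705-1.6231i, 0.1676+1.0438i, 0.1676-1.0438i, -2.3705+1.6231i, 2.2029+5.2703i]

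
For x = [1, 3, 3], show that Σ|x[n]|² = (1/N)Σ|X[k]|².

Time domain:
Σ|x[n]|² = |1|² + |3|² + |3|² = 19.0000

Frequency domain:
(1/3)Σ|X[k]|² = (1/3)(|7|² + |-2|² + |-2|²) = (1/3)·57.0000 = 19.0000

Both sides agree, confirming Parseval's theorem.

Σ|x[n]|² = (1/N)Σ|X[k]|² = 19.0000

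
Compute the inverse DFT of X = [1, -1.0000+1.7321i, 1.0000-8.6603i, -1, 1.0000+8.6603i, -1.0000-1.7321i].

x[n] = (1/6) Σ(k=0 to 5) X[k] · e^(2πikn/6)

Computing each x[n]:
x[0] = 0
x[1] = 2
x[2] = -3
x[3] = 1
x[4] = 3
x[5] = -2

x = [0, 2, -3, 1, 3, -2]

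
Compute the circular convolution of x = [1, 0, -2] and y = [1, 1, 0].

(x ⊛ y)[n] = Σ(m=0 to 2) x[m] · y[(n-m) mod 3]

Computing each output sample:
(x ⊛ y)[0] = -1
(x ⊛ y)[1] = 1
(x ⊛ y)[2] = -2

x ⊛ y = [-1, 1, -2]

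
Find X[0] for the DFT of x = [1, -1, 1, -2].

X[0] = Σ(n=0 to 3) x[n] · ω_4^0 = Σ x[n]
= (1) + (-1) + (1) + (-2)

X[0] = -1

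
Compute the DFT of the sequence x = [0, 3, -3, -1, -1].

X[k] = Σ(n=0 to 4) x[n] · ω_5^(nk)
where ω_5 = e^(-2πi/5)

Computing each X[k]:
X[0] = -2
X[1] = 3.8541-2.6287i
X[2] = -2.8541-4.2533i
X[3] = -2.8541+4.2533i
X[4] = 3.8541+2.6287i

X = [-2, 3.8541-2.6287i, -2.8541-4.2533i, -2.8541+4.2533i, 3.8541+2.6287i]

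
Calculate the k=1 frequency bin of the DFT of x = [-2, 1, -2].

X[1] = Σ(n=0 to 2) x[n] · ω_3^(1n) where ω_3 = e^(-2πi/3)
= (-2)·ω_3^0 + (1)·ω_3^1 + (-2)·ω_3^2

X[1] = -1.5000-2.5981i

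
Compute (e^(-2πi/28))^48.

Since ω_28^28 = 1, powers reduce modulo 28.
48 mod 28 = 20
So ω_28^48 = ω_28^20 = e^(-2πi·20/28)

ω_28^48 = ω_28^20 = -0.2225+0.9749i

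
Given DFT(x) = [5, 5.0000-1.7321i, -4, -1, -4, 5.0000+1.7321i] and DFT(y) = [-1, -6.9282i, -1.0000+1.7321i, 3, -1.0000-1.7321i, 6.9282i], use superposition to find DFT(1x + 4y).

By linearity: DFT(1x + 4y) = 1·DFT(x) + 4·DFT(y)
= 1·[5, 5.0000-1.7321i, -4, -1, -4, 5.0000+1.7321i] + 4·[-1, -6.9282i, -1.0000+1.7321i, 3, -1.0000-1.7321i, 6.9282i]

Computing element-wise:
Z[0] = 1·(5) + 4·(-1) = 1
Z[1] = 1·(5.0000-1.7321i) + 4·(-6.9282i) = 5.0000-29.4449i
Z[2] = 1·(-4) + 4·(-1.0000+1.7321i) = -8.0000+6.9284i
Z[3] = 1·(-1) + 4·(3) = 11
Z[4] = 1·(-4) + 4·(-1.0000-1.7321i) = -8.0000-6.9284i
Z[5] = 1·(5.0000+1.7321i) + 4·(6.9282i) = 5.0000+29.4449i

DFT(1x + 4y) = 1·X + 4·Y = [1, 5.0000-29.4449i, -8.0000+6.9284i, 11, -8.0000-6.9284i, 5.0000+29.4449i]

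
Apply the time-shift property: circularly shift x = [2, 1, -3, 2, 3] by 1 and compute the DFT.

Time shift by 1: X_shifted[k] = ω_5^(1k) · X[k]
Shifted x = [3, 2, 1, -3, 2]

DFT(x[n-1]) = [5, 5.8541-2.3511i, -0.8541+3.8042i, -0.8541-3.8042i, 5.8541+2.3511i]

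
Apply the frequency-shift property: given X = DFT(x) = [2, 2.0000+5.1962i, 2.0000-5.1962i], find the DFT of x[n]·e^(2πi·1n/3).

Modulation property: DFT(ω_3^(-1n)·x[n]) = X[(k-1) mod 3], so circularly shift X by 1 positions.

X[k-1] = [2.0000-5.1962i, 2, 2.0000+5.1962i]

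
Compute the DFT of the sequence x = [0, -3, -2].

X[k] = Σ(n=0 to 2) x[n] · ω_3^(nk)
where ω_3 = e^(-2πi/3)

Computing each X[k]:
X[0] = -5
X[1] = 2.5000+0.8660i
X[2] = 2.5000-0.8660i

X = [-5, 2.5000+0.8660i, 2.5000-0.8660i]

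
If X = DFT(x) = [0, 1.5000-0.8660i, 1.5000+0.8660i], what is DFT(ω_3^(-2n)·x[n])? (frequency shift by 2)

Modulation property: DFT(ω_3^(-2n)·x[n]) = X[(k-2) mod 3], so circularly shift X by 2 positions.

X[k-2] = [1.5000-0.8660i, 1.5000+0.8660i, 0]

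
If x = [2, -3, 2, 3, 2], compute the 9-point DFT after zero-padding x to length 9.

Original 5-point DFT: [6, -2.3541+5.3431i, 4.3541+1.9879i, 4.3541-1.9879i, -2.3541-5.3431i]
Zero-padded 9-point DFT provides frequency interpolation.

DFT_9([x, 0, ...]) = [6, -3.3302-3.3234i, -0.3682+6.1540i, 4.5000+2.5981i, 5.1985+1.6832i, 5.1985-1.6832i, 4.5000-2.5981i, -0.3682-6.1540i, -3.3302+3.3234i]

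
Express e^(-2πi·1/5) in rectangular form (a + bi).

ω_5^1 = e^(-2πi·1/5)
= cos(-2π·1/5) + i·sin(-2π·1/5)
= cos(-2π/5) + i·sin(-2π/5)

ω_5^1 = cos(-2π/5) + i·sin(-2π/5) = 0.3090-0.9511i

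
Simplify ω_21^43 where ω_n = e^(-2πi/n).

Since ω_21^21 = 1, powers reduce modulo 21.
43 mod 21 = 1
So ω_21^43 = ω_21^1 = e^(-2πi·1/21)

ω_21^43 = ω_21^1 = 0.9556-0.2948i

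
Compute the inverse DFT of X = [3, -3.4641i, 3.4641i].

x[n] = (1/3) Σ(k=0 to 2) X[k] · e^(2πikn/3)

Computing each x[n]:
x[0] = 1
x[1] = 3
x[2] = -1

x = [1, 3, -1]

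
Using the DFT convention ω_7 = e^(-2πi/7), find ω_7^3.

ω_7^3 = e^(-2πi·3/7)
= cos(-2π·3/7) + i·sin(-2π·3/7)
= cos(-6π/7) + i·sin(-6π/7)

ω_7^3 = cos(-6π/7) + i·sin(-6π/7) = -0.9010-0.4339i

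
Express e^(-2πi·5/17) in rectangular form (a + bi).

ω_17^5 = e^(-2πi·5/17)
= cos(-2π·5/17) + i·sin(-2π·5/17)
= cos(-10π/17) + i·sin(-10π/17)

ω_17^5 = cos(-10π/17) + i·sin(-10π/17) = -0.2737-0.9618i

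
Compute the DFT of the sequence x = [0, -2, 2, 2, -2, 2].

X[k] = Σ(n=0 to 5) x[n] · ω_6^(nk)
where ω_6 = e^(-2πi/6)

Computing each X[k]:
X[0] = 2
X[1] = -2
X[2] = 2.0000+6.9282i
X[3] = -2
X[4] = 2.0000-6.9282i
X[5] = -2

X = [2, -2, 2.0000+6.9282i, -2, 2.0000-6.9282i, -2]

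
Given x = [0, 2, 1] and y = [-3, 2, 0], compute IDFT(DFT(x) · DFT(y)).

(x ⊛ y)[n] = Σ(m=0 to 2) x[m] · y[(n-m) mod 3]

Computing each output sample:
(x ⊛ y)[0] = 2
(x ⊛ y)[1] = -6
(x ⊛ y)[2] = 1

x ⊛ y = [2, -6, 1]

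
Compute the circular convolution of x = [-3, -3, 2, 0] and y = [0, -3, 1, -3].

(x ⊛ y)[n] = Σ(m=0 to 3) x[m] · y[(n-m) mod 4]

Computing each output sample:
(x ⊛ y)[0] = 11
(x ⊛ y)[1] = 3
(x ⊛ y)[2] = 6
(x ⊛ y)[3] = 0

x ⊛ y = [11, 3, 6, 0]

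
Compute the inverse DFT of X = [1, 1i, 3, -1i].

x[n] = (1/4) Σ(k=0 to 3) X[k] · e^(2πikn/4)

Computing each x[n]:
x[0] = 1
x[1] = -1
x[2] = 1
x[3] = 0

x = [1, -1, 1, 0]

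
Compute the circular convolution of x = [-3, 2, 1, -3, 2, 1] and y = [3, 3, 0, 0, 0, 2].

(x ⊛ y)[n] = Σ(m=0 to 5) x[m] · y[(n-m) mod 6]

Computing each output sample:
(x ⊛ y)[0] = -2
(x ⊛ y)[1] = -1
(x ⊛ y)[2] = 3
(x ⊛ y)[3] = -2
(x ⊛ y)[4] = -1
(x ⊛ y)[5] = 3

x ⊛ y = [-2, -1, 3, -2, -1, 3]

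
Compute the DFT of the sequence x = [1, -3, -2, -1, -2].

X[k] = Σ(n=0 to 4) x[n] · ω_5^(nk)
where ω_5 = e^(-2πi/5)

Computing each X[k]:
X[0] = -7
X[1] = 1.8820+1.5388i
X[2] = 4.1180-0.3633i
X[3] = 4.1180+0.3633i
X[4] = 1.8820-1.5388i

X = [-7, 1.8820+1.5388i, 4.1180-0.3633i, 4.1180+0.3633i, 1.8820-1.5388i]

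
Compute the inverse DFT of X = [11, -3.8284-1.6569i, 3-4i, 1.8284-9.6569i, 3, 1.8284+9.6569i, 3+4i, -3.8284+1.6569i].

x[n] = (1/8) Σ(k=0 to 7) X[k] · e^(2πikn/8)

Computing each x[n]:
x[0] = 2
x[1] = 3
x[2] = -1
x[3] = 3
x[4] = 3
x[5] = 1
x[6] = 3
x[7] = -3

x = [2, 3, -1, 3, 3, 1, 3, -3]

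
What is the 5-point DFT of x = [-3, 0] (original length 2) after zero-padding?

Original 2-point DFT: [-3, -3]
Zero-padded 5-point DFT provides frequency interpolation.

DFT_5([x, 0, ...]) = [-3, -3, -3, -3, -3]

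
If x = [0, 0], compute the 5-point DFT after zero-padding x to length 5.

Original 2-point DFT: [0, 0]
Zero-padded 5-point DFT provides frequency interpolation.

DFT_5([x, 0, ...]) = [0, 0, 0, 0, 0]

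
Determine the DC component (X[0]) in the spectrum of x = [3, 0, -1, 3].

X[0] = Σ(n=0 to 3) x[n] · ω_4^0 = Σ x[n]
= (3) + (0) + (-1) + (3)

X[0] = 5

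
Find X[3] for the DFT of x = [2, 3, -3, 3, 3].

X[3] = Σ(n=0 to 4) x[n] · ω_5^(3n) where ω_5 = e^(-2πi/5)
= (2)·ω_5^0 + (3)·ω_5^3 + (-3)·ω_5^6 + (3)·ω_5^9 + (3)·ω_5^12

X[3] = -2.8541+5.7063i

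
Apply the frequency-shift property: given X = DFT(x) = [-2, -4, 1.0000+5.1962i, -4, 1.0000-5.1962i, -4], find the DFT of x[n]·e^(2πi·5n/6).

Modulation property: DFT(ω_6^(-5n)·x[n]) = X[(k-5) mod 6], so circularly shift X by 5 positions.

X[k-5] = [-4, 1.0000+5.1962i, -4, 1.0000-5.1962i, -4, -2]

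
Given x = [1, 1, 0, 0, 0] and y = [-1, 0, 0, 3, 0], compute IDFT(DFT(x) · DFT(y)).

(x ⊛ y)[n] = Σ(m=0 to 4) x[m] · y[(n-m) mod 5]

Computing each output sample:
(x ⊛ y)[0] = -1
(x ⊛ y)[1] = -1
(x ⊛ y)[2] = 0
(x ⊛ y)[3] = 3
(x ⊛ y)[4] = 3

x ⊛ y = [-1, -1, 0, 3, 3]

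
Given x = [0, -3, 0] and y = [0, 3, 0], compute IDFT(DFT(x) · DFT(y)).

(x ⊛ y)[n] = Σ(m=0 to 2) x[m] · y[(n-m) mod 3]

Computing each output sample:
(x ⊛ y)[0] = 0
(x ⊛ y)[1] = 0
(x ⊛ y)[2] = -9

x ⊛ y = [0, 0, -9]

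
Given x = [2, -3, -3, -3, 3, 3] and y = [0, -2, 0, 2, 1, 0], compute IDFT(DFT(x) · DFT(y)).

(x ⊛ y)[n] = Σ(m=0 to 5) x[m] · y[(n-m) mod 6]

Computing each output sample:
(x ⊛ y)[0] = -15
(x ⊛ y)[1] = -1
(x ⊛ y)[2] = 15
(x ⊛ y)[3] = 13
(x ⊛ y)[4] = 2
(x ⊛ y)[5] = -15

x ⊛ y = [-15, -1, 15, 13, 2, -15]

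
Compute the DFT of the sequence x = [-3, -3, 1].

X[k] = Σ(n=0 to 2) x[n] · ω_3^(nk)
where ω_3 = e^(-2πi/3)

Computing each X[k]:
X[0] = -5
X[1] = -2.0000+3.4641i
X[2] = -2.0000-3.4641i

X = [-5, -2.0000+3.4641i, -2.0000-3.4641i]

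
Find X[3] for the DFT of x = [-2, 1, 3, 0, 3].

X[3] = Σ(n=0 to 4) x[n] · ω_5^(3n) where ω_5 = e^(-2πi/5)
= (-2)·ω_5^0 + (1)·ω_5^3 + (3)·ω_5^6 + (0)·ω_5^9 + (3)·ω_5^12

X[3] = -4.3090-4.0287i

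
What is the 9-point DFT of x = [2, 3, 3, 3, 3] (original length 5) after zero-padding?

Original 5-point DFT: [14, -1, -1, -1, -1]
Zero-padded 9-point DFT provides frequency interpolation.

DFT_9([x, 0, ...]) = [14, 0.5000-8.5069i, 0.5000+0.5460i, 0.5000-2.5981i, 0.5000+1.2586i, 0.5000-1.2586i, 0.5000+2.5981i, 0.5000-0.5460i, 0.5000+8.5069i]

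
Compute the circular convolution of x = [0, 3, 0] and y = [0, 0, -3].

(x ⊛ y)[n] = Σ(m=0 to 2) x[m] · y[(n-m) mod 3]

Computing each output sample:
(x ⊛ y)[0] = -9
(x ⊛ y)[1] = 0
(x ⊛ y)[2] = 0

x ⊛ y = [-9, 0, 0]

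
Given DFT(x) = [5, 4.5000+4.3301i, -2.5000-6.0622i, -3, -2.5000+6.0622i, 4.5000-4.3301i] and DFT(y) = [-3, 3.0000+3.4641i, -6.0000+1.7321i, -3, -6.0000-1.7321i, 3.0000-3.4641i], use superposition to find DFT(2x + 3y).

By linearity: DFT(2x + 3y) = 2·DFT(x) + 3·DFT(y)
= 2·[5, 4.5000+4.3301i, -2.5000-6.0622i, -3, -2.5000+6.0622i, 4.5000-4.3301i] + 3·[-3, 3.0000+3.4641i, -6.0000+1.7321i, -3, -6.0000-1.7321i, 3.0000-3.4641i]

Computing element-wise:
Z[0] = 2·(5) + 3·(-3) = 1
Z[1] = 2·(4.5000+4.3301i) + 3·(3.0000+3.4641i) = 18.0000+19.0525i
Z[2] = 2·(-2.5000-6.0622i) + 3·(-6.0000+1.7321i) = -23.0000-6.9281i
Z[3] = 2·(-3) + 3·(-3) = -15
Z[4] = 2·(-2.5000+6.0622i) + 3·(-6.0000-1.7321i) = -23.0000+6.9281i
Z[5] = 2·(4.5000-4.3301i) + 3·(3.0000-3.4641i) = 18.0000-19.0525i

DFT(2x + 3y) = 2·X + 3·Y = [1, 18.0000+19.0525i, -23.0000-6.9281i, -15, -23.0000+6.9281i, 18.0000-19.0525i]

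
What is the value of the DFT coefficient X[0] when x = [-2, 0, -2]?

X[0] = Σ(n=0 to 2) x[n] · ω_3^0 = Σ x[n]
= (-2) + (0) + (-2)

X[0] = -4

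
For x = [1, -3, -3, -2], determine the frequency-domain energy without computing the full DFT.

Parseval: Σ|x[n]|² = (1/N)Σ|X[k]|², so Σ|X[k]|² = N·Σ|x[n]|² = 4·23.0000

Σ|X[k]|² = N·Σ|x[n]|² = 4·23.0000 = 92.0000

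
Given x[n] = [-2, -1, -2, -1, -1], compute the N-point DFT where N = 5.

X[k] = Σ(n=0 to 4) x[n] · ω_5^(nk)
where ω_5 = e^(-2πi/5)

Computing each X[k]:
X[0] = -7
X[1] = -0.1910+0.5878i
X[2] = -1.3090-0.9511i
X[3] = -1.3090+0.9511i
X[4] = -0.1910-0.5878i

X = [-7, -0.1910+0.5878i, -1.3090-0.9511i, -1.3090+0.9511i, -0.1910-0.5878i]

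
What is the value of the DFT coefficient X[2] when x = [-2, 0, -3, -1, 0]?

X[2] = Σ(n=0 to 4) x[n] · ω_5^(2n) where ω_5 = e^(-2πi/5)
= (-2)·ω_5^0 + (0)·ω_5^2 + (-3)·ω_5^4 + (-1)·ω_5^6 + (0)·ω_5^8

X[2] = -3.2361-1.9021i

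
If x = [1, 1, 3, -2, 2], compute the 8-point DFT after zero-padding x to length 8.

Original 5-point DFT: [5, 1.1180-1.9879i, -1.1180+5.3431i, -1.1180-5.3431i, 1.1180+1.9879i]
Zero-padded 8-point DFT provides frequency interpolation.

DFT_8([x, 0, ...]) = [5, 1.1213-2.2929i, -3i, -3.1213+3.7071i, 7, -3.1213-3.7071i, 3i, 1.1213+2.2929i]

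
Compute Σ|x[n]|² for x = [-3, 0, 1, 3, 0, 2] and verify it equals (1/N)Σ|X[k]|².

Time domain:
Σ|x[n]|² = |-3|² + |0|² + |1|² + |3|² + |0|² + |2|² = 23.0000

Frequency domain:
(1/6)Σ|X[k]|² = (1/6)(|3|² + |-5.5000+0.8660i|² + |-1.5000+2.5981i|² + |-7|² + |-1.5000-2.5981i|² + |-5.5000-0.8660i|²) = (1/6)·138.0000 = 23.0000

Both sides agree, confirming Parseval's theorem.

Σ|x[n]|² = (1/N)Σ|X[k]|² = 23.0000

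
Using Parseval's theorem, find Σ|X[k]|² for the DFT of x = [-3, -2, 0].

Parseval: Σ|x[n]|² = (1/N)Σ|X[k]|², so Σ|X[k]|² = N·Σ|x[n]|² = 3·13.0000

Σ|X[k]|² = N·Σ|x[n]|² = 3·13.0000 = 39.0000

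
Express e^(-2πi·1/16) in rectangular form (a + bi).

ω_16^1 = e^(-2πi·1/16)
= cos(-2π·1/16) + i·sin(-2π·1/16)
= cos(-2π/16) + i·sin(-2π/16)

ω_16^1 = cos(-2π/16) + i·sin(-2π/16) = 0.9239-0.3827i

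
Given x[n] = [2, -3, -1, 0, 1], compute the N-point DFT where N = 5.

X[k] = Σ(n=0 to 4) x[n] · ω_5^(nk)
where ω_5 = e^(-2πi/5)

Computing each X[k]:
X[0] = -1
X[1] = 2.1910+4.3920i
X[2] = 3.3090+1.4001i
X[3] = 3.3090-1.4001i
X[4] = 2.1910-4.3920i

X = [-1, 2.1910+4.3920i, 3.3090+1.4001i, 3.3090-1.4001i, 2.1910-4.3920i]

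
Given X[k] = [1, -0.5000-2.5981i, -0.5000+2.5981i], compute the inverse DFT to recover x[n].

x[n] = (1/3) Σ(k=0 to 2) X[k] · e^(2πikn/3)

Computing each x[n]:
x[0] = 0
x[1] = 2
x[2] = -1

x = [0, 2, -1]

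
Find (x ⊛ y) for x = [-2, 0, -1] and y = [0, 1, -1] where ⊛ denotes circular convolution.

(x ⊛ y)[n] = Σ(m=0 to 2) x[m] · y[(n-m) mod 3]

Computing each output sample:
(x ⊛ y)[0] = -1
(x ⊛ y)[1] = -1
(x ⊛ y)[2] = 2

x ⊛ y = [-1, -1, 2]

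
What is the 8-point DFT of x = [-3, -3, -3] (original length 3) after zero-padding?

Original 3-point DFT: [-9, 0, 0]
Zero-padded 8-point DFT provides frequency interpolation.

DFT_8([x, 0, ...]) = [-9, -5.1213+5.1213i, 3i, -0.8787-0.8787i, -3, -0.8787+0.8787i, -3i, -5.1213-5.1213i]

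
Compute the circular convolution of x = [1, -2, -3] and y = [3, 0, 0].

(x ⊛ y)[n] = Σ(m=0 to 2) x[m] · y[(n-m) mod 3]

Computing each output sample:
(x ⊛ y)[0] = 3
(x ⊛ y)[1] = -6
(x ⊛ y)[2] = -9

x ⊛ y = [3, -6, -9]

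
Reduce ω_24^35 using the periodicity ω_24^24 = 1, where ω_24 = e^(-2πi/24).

Since ω_24^24 = 1, powers reduce modulo 24.
35 mod 24 = 11
So ω_24^35 = ω_24^11 = e^(-2πi·11/24)

ω_24^35 = ω_24^11 = -0.9659-0.2588i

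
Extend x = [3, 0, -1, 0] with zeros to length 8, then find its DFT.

Original 4-point DFT: [2, 4, 2, 4]
Zero-padded 8-point DFT provides frequency interpolation.

DFT_8([x, 0, ...]) = [2, 3+1i, 4, 3-1i, 2, 3+1i, 4, 3-1i]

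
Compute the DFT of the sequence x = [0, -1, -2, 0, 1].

X[k] = Σ(n=0 to 4) x[n] · ω_5^(nk)
where ω_5 = e^(-2πi/5)

Computing each X[k]:
X[0] = -2
X[1] = 1.6180+3.0777i
X[2] = -0.6180-0.7265i
X[3] = -0.6180+0.7265i
X[4] = 1.6180-3.0777i

X = [-2, 1.6180+3.0777i, -0.6180-0.7265i, -0.6180+0.7265i, 1.6180-3.0777i]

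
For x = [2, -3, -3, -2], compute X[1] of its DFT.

X[1] = Σ(n=0 to 3) x[n] · ω_4^(1n) where ω_4 = e^(-2πi/4)
= (2)·ω_4^0 + (-3)·ω_4^1 + (-3)·ω_4^2 + (-2)·ω_4^3

X[1] = 5+1i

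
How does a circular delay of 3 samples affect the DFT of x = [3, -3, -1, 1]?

Time shift by 3: X_shifted[k] = ω_4^(3k) · X[k]
Shifted x = [-3, -1, 1, 3]

DFT(x[n-3]) = [0, -4+4i, -4, -4-4i]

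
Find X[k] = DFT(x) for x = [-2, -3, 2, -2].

X[k] = Σ(n=0 to 3) x[n] · ω_4^(nk)
where ω_4 = e^(-2πi/4)

Computing each X[k]:
X[0] = -5
X[1] = -4+1i
X[2] = 5
X[3] = -4-1i

X = [-5, -4+1i, 5, -4-1i]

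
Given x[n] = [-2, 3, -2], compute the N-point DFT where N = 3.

X[k] = Σ(n=0 to 2) x[n] · ω_3^(nk)
where ω_3 = e^(-2πi/3)

Computing each X[k]:
X[0] = -1
X[1] = -2.5000-4.3301i
X[2] = -2.5000+4.3301i

X = [-1, -2.5000-4.3301i, -2.5000+4.3301i]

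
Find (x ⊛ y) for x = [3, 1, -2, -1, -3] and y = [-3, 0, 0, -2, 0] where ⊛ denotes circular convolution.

(x ⊛ y)[n] = Σ(m=0 to 4) x[m] · y[(n-m) mod 5]

Computing each output sample:
(x ⊛ y)[0] = -5
(x ⊛ y)[1] = -1
(x ⊛ y)[2] = 12
(x ⊛ y)[3] = -3
(x ⊛ y)[4] = 7

x ⊛ y = [-5, -1, 12, -3, 7]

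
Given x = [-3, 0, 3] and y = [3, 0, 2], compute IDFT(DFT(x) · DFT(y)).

(x ⊛ y)[n] = Σ(m=0 to 2) x[m] · y[(n-m) mod 3]

Computing each output sample:
(x ⊛ y)[0] = -9
(x ⊛ y)[1] = 6
(x ⊛ y)[2] = 3

x ⊛ y = [-9, 6, 3]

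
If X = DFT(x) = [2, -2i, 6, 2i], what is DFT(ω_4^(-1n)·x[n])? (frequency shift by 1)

Modulation property: DFT(ω_4^(-1n)·x[n]) = X[(k-1) mod 4], so circularly shift X by 1 positions.

X[k-1] = [2i, 2, -2i, 6]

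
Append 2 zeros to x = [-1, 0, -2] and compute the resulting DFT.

Original 3-point DFT: [-3, -1.7321i, 1.7321i]
Zero-padded 5-point DFT provides frequency interpolation.

DFT_5([x, 0, ...]) = [-3, 0.6180+1.1756i, -1.6180-1.9021i, -1.6180+1.9021i, 0.6180-1.1756i]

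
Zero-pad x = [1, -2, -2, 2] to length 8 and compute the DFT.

Original 4-point DFT: [-1, 3+4i, -1, 3-4i]
Zero-padded 8-point DFT provides frequency interpolation.

DFT_8([x, 0, ...]) = [-1, -1.8284+2.0000i, 3+4i, 3.8284-2.0000i, -1, 3.8284+2.0000i, 3-4i, -1.8284-2.0000i]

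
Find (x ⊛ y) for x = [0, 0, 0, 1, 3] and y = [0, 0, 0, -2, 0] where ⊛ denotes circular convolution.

(x ⊛ y)[n] = Σ(m=0 to 4) x[m] · y[(n-m) mod 5]

Computing each output sample:
(x ⊛ y)[0] = 0
(x ⊛ y)[1] = -2
(x ⊛ y)[2] = -6
(x ⊛ y)[3] = 0
(x ⊛ y)[4] = 0

x ⊛ y = [0, -2, -6, 0, 0]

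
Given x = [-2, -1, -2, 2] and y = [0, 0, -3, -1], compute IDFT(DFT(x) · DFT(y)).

(x ⊛ y)[n] = Σ(m=0 to 3) x[m] · y[(n-m) mod 4]

Computing each output sample:
(x ⊛ y)[0] = 7
(x ⊛ y)[1] = -4
(x ⊛ y)[2] = 4
(x ⊛ y)[3] = 5

x ⊛ y = [7, -4, 4, 5]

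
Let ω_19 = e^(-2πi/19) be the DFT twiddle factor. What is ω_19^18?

ω_19^18 = e^(-2πi·18/19)
= cos(-2π·18/19) + i·sin(-2π·18/19)
= cos(-36π/19) + i·sin(-36π/19)

ω_19^18 = cos(-36π/19) + i·sin(-36π/19) = 0.9458+0.3247i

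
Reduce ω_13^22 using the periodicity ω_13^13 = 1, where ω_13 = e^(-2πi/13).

Since ω_13^13 = 1, powers reduce modulo 13.
22 mod 13 = 9
So ω_13^22 = ω_13^9 = e^(-2πi·9/13)

ω_13^22 = ω_13^9 = -0.3546+0.9350i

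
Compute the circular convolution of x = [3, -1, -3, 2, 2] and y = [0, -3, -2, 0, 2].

(x ⊛ y)[n] = Σ(m=0 to 4) x[m] · y[(n-m) mod 5]

Computing each output sample:
(x ⊛ y)[0] = -12
(x ⊛ y)[1] = -19
(x ⊛ y)[2] = 1
(x ⊛ y)[3] = 15
(x ⊛ y)[4] = 6

x ⊛ y = [-12, -19, 1, 15, 6]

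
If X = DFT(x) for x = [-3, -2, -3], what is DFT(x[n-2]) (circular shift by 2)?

Time shift by 2: X_shifted[k] = ω_3^(2k) · X[k]
Shifted x = [-2, -3, -3]

DFT(x[n-2]) = [-8, 1, 1]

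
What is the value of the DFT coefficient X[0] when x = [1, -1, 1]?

X[0] = Σ(n=0 to 2) x[n] · ω_3^0 = Σ x[n]
= (1) + (-1) + (1)

X[0] = 1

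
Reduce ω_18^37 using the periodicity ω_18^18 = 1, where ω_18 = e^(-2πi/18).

Since ω_18^18 = 1, powers reduce modulo 18.
37 mod 18 = 1
So ω_18^37 = ω_18^1 = e^(-2πi·1/18)

ω_18^37 = ω_18^1 = 0.9397-0.3420i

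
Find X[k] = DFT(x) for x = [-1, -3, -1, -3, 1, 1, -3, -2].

X[k] = Σ(n=0 to 7) x[n] · ω_8^(nk)
where ω_8 = e^(-2πi/8)

Computing each X[k]:
X[0] = -11
X[1] = -4.1213+1.5355i
X[2] = 4-3i
X[3] = 0.1213+5.5355i
X[4] = 3
X[5] = 0.1213-5.5355i
X[6] = 4+3i
X[7] = -4.1213-1.5355i

X = [-11, -4.1213+1.5355i, 4-3i, 0.1213+5.5355i, 3, 0.1213-5.5355i, 4+3i, -4.1213-1.5355i]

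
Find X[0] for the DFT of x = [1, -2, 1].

X[0] = Σ(n=0 to 2) x[n] · ω_3^0 = Σ x[n]
= (1) + (-2) + (1)

X[0] = 0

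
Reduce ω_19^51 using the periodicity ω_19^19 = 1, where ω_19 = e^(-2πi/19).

Since ω_19^19 = 1, powers reduce modulo 19.
51 mod 19 = 13
So ω_19^51 = ω_19^13 = e^(-2πi·13/19)

ω_19^51 = ω_19^13 = -0.4017+0.9158i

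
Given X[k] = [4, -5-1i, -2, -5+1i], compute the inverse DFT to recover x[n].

x[n] = (1/4) Σ(k=0 to 3) X[k] · e^(2πikn/4)

Computing each x[n]:
x[0] = -2
x[1] = 2
x[2] = 3
x[3] = 1

x = [-2, 2, 3, 1]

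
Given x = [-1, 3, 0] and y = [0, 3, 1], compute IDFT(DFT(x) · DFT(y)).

(x ⊛ y)[n] = Σ(m=0 to 2) x[m] · y[(n-m) mod 3]

Computing each output sample:
(x ⊛ y)[0] = 3
(x ⊛ y)[1] = -3
(x ⊛ y)[2] = 8

x ⊛ y = [3, -3, 8]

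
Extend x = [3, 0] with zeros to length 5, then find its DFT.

Original 2-point DFT: [3, 3]
Zero-padded 5-point DFT provides frequency interpolation.

DFT_5([x, 0, ...]) = [3, 3, 3, 3, 3]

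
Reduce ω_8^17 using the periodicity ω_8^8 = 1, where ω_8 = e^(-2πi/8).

Since ω_8^8 = 1, powers reduce modulo 8.
17 mod 8 = 1
So ω_8^17 = ω_8^1 = e^(-2πi·1/8)

ω_8^17 = ω_8^1 = 0.7071-0.7071i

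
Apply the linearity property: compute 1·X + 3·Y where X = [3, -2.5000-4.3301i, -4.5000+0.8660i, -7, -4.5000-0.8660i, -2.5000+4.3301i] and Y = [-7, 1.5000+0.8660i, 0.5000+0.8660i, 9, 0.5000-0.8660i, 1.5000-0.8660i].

By linearity: DFT(1x + 3y) = 1·DFT(x) + 3·DFT(y)
= 1·[3, -2.5000-4.3301i, -4.5000+0.8660i, -7, -4.5000-0.8660i, -2.5000+4.3301i] + 3·[-7, 1.5000+0.8660i, 0.5000+0.8660i, 9, 0.5000-0.8660i, 1.5000-0.8660i]

Computing element-wise:
Z[0] = 1·(3) + 3·(-7) = -18
Z[1] = 1·(-2.5000-4.3301i) + 3·(1.5000+0.8660i) = 2.0000-1.7321i
Z[2] = 1·(-4.5000+0.8660i) + 3·(0.5000+0.8660i) = -3.0000+3.4640i
Z[3] = 1·(-7) + 3·(9) = 20
Z[4] = 1·(-4.5000-0.8660i) + 3·(0.5000-0.8660i) = -3.0000-3.4640i
Z[5] = 1·(-2.5000+4.3301i) + 3·(1.5000-0.8660i) = 2.0000+1.7321i

DFT(1x + 3y) = 1·X + 3·Y = [-18, 2.0000-1.7321i, -3.0000+3.4640i, 20, -3.0000-3.4640i, 2.0000+1.7321i]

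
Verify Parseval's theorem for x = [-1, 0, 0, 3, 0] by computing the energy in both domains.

Time domain:
Σ|x[n]|² = |-1|² + |0|² + |0|² + |3|² + |0|² = 10.0000

Frequency domain:
(1/5)Σ|X[k]|² = (1/5)(|2|² + |-3.4271+1.7634i|² + |-0.0729-2.8532i|² + |-0.0729+2.8532i|² + |-3.4271-1.7634i|²) = (1/5)·50.0000 = 10.0000

Both sides agree, confirming Parseval's theorem.

Σ|x[n]|² = (1/N)Σ|X[k]|² = 10.0000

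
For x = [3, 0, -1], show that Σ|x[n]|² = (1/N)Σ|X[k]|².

Time domain:
Σ|x[n]|² = |3|² + |0|² + |-1|² = 10.0000

Frequency domain:
(1/3)Σ|X[k]|² = (1/3)(|2|² + |3.5000-0.8660i|² + |3.5000+0.8660i|²) = (1/3)·30.0000 = 10.0000

Both sides agree, confirming Parseval's theorem.

Σ|x[n]|² = (1/N)Σ|X[k]|² = 10.0000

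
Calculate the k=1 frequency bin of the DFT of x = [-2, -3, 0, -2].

X[1] = Σ(n=0 to 3) x[n] · ω_4^(1n) where ω_4 = e^(-2πi/4)
= (-2)·ω_4^0 + (-3)·ω_4^1 + (0)·ω_4^2 + (-2)·ω_4^3

X[1] = -2+1i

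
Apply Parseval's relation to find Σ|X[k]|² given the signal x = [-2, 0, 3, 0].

Parseval: Σ|x[n]|² = (1/N)Σ|X[k]|², so Σ|X[k]|² = N·Σ|x[n]|² = 4·13.0000

Σ|X[k]|² = N·Σ|x[n]|² = 4·13.0000 = 52.0000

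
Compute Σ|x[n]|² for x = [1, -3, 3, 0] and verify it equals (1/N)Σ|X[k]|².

Time domain:
Σ|x[n]|² = |1|² + |-3|² + |3|² + |0|² = 19.0000

Frequency domain:
(1/4)Σ|X[k]|² = (1/4)(|1|² + |-2+3i|² + |7|² + |-2-3i|²) = (1/4)·76.0000 = 19.0000

Both sides agree, confirming Parseval's theorem.

Σ|x[n]|² = (1/N)Σ|X[k]|² = 19.0000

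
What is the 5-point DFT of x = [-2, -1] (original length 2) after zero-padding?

Original 2-point DFT: [-3, -1]
Zero-padded 5-point DFT provides frequency interpolation.

DFT_5([x, 0, ...]) = [-3, -2.3090+0.9511i, -1.1910+0.5878i, -1.1910-0.5878i, -2.3090-0.9511i]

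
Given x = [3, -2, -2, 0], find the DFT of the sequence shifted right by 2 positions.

Time shift by 2: X_shifted[k] = ω_4^(2k) · X[k]
Shifted x = [-2, 0, 3, -2]

DFT(x[n-2]) = [-1, -5-2i, 3, -5+2i]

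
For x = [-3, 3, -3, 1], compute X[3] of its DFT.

X[3] = Σ(n=0 to 3) x[n] · ω_4^(3n) where ω_4 = e^(-2πi/4)
= (-3)·ω_4^0 + (3)·ω_4^3 + (-3)·ω_4^6 + (1)·ω_4^9

X[3] = 2i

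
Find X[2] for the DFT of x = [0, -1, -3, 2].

X[2] = Σ(n=0 to 3) x[n] · ω_4^(2n) where ω_4 = e^(-2πi/4)
= (0)·ω_4^0 + (-1)·ω_4^2 + (-3)·ω_4^4 + (2)·ω_4^6

X[2] = -4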